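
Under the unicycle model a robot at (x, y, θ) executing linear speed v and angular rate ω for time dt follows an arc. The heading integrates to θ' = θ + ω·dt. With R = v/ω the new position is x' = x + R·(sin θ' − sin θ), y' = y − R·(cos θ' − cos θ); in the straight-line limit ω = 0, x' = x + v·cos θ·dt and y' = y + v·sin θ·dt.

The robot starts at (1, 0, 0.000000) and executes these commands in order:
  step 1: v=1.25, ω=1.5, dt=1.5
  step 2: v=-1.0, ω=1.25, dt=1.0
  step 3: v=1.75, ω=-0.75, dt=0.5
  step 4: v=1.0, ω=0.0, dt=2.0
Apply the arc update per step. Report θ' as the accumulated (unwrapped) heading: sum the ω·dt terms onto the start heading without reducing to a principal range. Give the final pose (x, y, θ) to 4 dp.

step 1: θ'=2.2500 (R=0.8333) → pose (1.6484, 1.3568, 2.2500)
step 2: θ'=3.5000 (R=-0.8000) → pose (2.5515, 1.1102, 3.5000)
step 3: θ'=3.1250 (R=-2.3333) → pose (1.6943, 0.9622, 3.1250)
step 4: θ'=3.1250 (straight) → pose (-0.3055, 0.9954, 3.1250)

(-0.3055, 0.9954, 3.1250)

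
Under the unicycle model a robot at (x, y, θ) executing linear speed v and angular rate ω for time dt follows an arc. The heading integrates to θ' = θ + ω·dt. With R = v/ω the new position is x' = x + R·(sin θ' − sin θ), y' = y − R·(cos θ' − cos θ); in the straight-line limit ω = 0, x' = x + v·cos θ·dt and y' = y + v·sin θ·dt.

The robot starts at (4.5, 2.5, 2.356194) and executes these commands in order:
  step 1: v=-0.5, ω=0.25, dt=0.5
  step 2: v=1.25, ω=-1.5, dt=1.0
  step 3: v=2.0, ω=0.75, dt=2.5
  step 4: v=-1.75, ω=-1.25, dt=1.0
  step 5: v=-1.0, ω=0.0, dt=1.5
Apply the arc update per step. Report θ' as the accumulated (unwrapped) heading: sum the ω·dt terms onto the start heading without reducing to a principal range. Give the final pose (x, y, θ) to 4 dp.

(4.0983, 4.7049, 1.6062)

step 1: θ'=2.4812 (R=-2.0000) → pose (4.6874, 2.3347, 2.4812)
step 2: θ'=0.9812 (R=-0.8333) → pose (4.5059, 3.4562, 0.9812)
step 3: θ'=2.8562 (R=2.6667) → pose (3.0403, 7.4977, 2.8562)
step 4: θ'=1.6062 (R=1.4000) → pose (4.0452, 6.2039, 1.6062)
step 5: θ'=1.6062 (straight) → pose (4.0983, 4.7049, 1.6062)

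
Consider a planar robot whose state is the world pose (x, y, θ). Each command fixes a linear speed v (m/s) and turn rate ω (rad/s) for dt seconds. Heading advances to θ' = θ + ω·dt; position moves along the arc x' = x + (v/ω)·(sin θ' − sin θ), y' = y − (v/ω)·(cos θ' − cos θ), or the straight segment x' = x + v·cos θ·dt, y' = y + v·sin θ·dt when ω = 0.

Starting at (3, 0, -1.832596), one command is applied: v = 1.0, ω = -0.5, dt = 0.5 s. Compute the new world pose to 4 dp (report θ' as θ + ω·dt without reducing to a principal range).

(2.8119, -0.4619, -2.0826)

θ' = -1.8326 + -0.5·0.5 = -2.0826
R = v/ω = 1.0/-0.5 = -2.0000
x' = 3 + -2.0000·(sin -2.0826 − sin -1.8326) = 2.8119
y' = 0 − -2.0000·(cos -2.0826 − cos -1.8326) = -0.4619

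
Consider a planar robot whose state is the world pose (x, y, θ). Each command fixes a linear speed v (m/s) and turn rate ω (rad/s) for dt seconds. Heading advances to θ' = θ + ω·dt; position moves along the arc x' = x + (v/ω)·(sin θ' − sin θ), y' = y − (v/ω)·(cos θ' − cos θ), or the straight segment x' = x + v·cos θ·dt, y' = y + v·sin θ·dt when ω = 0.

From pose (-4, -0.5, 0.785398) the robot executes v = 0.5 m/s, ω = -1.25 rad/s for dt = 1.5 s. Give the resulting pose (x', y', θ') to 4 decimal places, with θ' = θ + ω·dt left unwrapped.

θ' = 0.7854 + -1.25·1.5 = -1.0896
R = v/ω = 0.5/-1.25 = -0.4000
x' = -4 + -0.4000·(sin -1.0896 − sin 0.7854) = -3.3626
y' = -0.5 − -0.4000·(cos -1.0896 − cos 0.7854) = -0.5977

(-3.3626, -0.5977, -1.0896)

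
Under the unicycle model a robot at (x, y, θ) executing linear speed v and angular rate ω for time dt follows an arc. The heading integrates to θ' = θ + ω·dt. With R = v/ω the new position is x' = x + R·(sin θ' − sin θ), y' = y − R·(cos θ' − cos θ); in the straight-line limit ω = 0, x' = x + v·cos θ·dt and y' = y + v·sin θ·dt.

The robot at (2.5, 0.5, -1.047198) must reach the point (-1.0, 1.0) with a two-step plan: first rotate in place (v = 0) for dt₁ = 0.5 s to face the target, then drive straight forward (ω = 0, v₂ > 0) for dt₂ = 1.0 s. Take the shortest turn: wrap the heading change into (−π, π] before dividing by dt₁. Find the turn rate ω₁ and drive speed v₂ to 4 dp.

heading to target = atan2(1−0.5, -1−2.5) = 2.9997
Δθ = wrap(2.9997 − -1.0472) = -2.2363; ω₁ = Δθ/dt₁ = -4.4726
distance = √((-1−2.5)² + (1−0.5)²) = 3.5355; v₂ = distance/dt₂ = 3.5355

ω₁ = -4.4726, v₂ = 3.5355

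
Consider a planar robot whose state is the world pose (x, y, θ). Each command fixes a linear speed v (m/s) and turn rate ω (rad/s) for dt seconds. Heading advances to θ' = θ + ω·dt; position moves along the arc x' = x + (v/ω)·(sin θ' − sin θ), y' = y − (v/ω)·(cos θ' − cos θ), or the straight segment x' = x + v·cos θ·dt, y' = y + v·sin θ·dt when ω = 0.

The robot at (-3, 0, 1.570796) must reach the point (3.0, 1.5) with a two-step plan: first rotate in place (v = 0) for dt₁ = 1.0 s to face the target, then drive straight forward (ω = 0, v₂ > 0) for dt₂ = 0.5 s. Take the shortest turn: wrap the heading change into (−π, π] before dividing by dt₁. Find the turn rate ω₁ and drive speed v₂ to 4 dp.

ω₁ = -1.3258, v₂ = 12.3693

heading to target = atan2(1.5−0, 3−-3) = 0.2450
Δθ = wrap(0.2450 − 1.5708) = -1.3258; ω₁ = Δθ/dt₁ = -1.3258
distance = √((3−-3)² + (1.5−0)²) = 6.1847; v₂ = distance/dt₂ = 12.3693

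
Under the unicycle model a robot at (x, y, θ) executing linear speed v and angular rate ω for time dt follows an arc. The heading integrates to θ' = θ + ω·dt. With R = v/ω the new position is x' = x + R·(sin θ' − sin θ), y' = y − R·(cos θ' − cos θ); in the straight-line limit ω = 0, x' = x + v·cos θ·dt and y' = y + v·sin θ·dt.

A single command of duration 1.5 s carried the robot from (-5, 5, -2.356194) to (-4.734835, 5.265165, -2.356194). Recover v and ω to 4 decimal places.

Δθ = -2.356194 − -2.356194 = 0.000000
ω = Δθ/dt = 0.000000/1.5 = 0.0000
ω = 0 → v = (Δx·cos θ + Δy·sin θ)/dt = -0.2500

v = -0.2500, ω = 0.0000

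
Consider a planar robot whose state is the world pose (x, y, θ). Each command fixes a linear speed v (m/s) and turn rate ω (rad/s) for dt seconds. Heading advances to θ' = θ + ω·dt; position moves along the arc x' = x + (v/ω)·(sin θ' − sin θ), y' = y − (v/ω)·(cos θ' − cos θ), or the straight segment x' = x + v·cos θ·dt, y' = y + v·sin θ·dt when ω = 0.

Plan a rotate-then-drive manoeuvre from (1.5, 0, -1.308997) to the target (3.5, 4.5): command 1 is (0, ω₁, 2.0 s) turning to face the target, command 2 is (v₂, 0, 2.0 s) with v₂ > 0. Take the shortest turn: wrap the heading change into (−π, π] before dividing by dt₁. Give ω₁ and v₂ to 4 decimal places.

heading to target = atan2(4.5−0, 3.5−1.5) = 1.1526
Δθ = wrap(1.1526 − -1.3090) = 2.4616; ω₁ = Δθ/dt₁ = 1.2308
distance = √((3.5−1.5)² + (4.5−0)²) = 4.9244; v₂ = distance/dt₂ = 2.4622

ω₁ = 1.2308, v₂ = 2.4622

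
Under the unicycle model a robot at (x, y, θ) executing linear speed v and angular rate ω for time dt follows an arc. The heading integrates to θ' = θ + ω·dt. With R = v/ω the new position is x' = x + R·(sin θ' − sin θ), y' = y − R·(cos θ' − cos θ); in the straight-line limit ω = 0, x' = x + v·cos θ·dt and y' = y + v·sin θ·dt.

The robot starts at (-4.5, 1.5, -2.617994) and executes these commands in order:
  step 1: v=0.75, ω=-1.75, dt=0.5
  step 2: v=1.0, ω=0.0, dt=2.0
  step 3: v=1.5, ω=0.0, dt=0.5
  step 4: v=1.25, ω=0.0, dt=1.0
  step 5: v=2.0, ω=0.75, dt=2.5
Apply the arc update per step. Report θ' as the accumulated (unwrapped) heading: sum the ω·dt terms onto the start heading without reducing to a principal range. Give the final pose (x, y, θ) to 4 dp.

step 1: θ'=-3.4930 (R=-0.4286) → pose (-4.8618, 1.4688, -3.4930)
step 2: θ'=-3.4930 (straight) → pose (-6.7396, 2.1572, -3.4930)
step 3: θ'=-3.4930 (straight) → pose (-7.4438, 2.4154, -3.4930)
step 4: θ'=-3.4930 (straight) → pose (-8.6174, 2.8456, -3.4930)
step 5: θ'=-1.6180 (R=2.6667) → pose (-12.1990, 0.4677, -1.6180)

(-12.1990, 0.4677, -1.6180)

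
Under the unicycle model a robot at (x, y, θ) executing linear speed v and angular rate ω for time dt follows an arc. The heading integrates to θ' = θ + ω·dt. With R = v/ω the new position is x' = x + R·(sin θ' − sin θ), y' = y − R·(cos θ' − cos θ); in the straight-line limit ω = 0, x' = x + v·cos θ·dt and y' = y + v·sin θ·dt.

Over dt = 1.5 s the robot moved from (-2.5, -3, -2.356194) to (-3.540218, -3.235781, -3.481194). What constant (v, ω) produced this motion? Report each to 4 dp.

Δθ = -3.481194 − -2.356194 = -1.125000
ω = Δθ/dt = -1.125000/1.5 = -0.7500
R = Δx/(sin θ' − sin θ) = -1.0000
v = R·ω = -1.0000·-0.7500 = 0.7500

v = 0.7500, ω = -0.7500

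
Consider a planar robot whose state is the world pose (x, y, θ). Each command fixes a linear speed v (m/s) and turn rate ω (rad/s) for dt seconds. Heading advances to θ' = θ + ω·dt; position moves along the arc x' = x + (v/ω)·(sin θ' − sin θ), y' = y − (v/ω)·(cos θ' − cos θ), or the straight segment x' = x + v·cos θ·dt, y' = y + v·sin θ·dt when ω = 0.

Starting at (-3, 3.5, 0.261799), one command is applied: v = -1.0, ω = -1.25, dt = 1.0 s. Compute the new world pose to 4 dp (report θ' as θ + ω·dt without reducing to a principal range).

(-3.8751, 3.8326, -0.9882)

θ' = 0.2618 + -1.25·1.0 = -0.9882
R = v/ω = -1.0/-1.25 = 0.8000
x' = -3 + 0.8000·(sin -0.9882 − sin 0.2618) = -3.8751
y' = 3.5 − 0.8000·(cos -0.9882 − cos 0.2618) = 3.8326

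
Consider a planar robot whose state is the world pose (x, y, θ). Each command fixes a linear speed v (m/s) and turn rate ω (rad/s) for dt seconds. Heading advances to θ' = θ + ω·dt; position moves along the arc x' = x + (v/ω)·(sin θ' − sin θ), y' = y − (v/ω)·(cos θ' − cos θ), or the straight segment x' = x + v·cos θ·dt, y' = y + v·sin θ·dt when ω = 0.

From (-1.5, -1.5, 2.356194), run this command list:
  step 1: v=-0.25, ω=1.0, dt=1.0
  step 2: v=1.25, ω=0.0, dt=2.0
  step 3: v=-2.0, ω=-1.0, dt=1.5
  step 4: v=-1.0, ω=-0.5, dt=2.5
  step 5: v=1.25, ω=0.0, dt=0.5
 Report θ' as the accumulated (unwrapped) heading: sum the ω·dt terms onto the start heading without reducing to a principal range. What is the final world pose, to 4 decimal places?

step 1: θ'=3.3562 (R=-0.2500) → pose (-1.2700, -1.5675, 3.3562)
step 2: θ'=3.3562 (straight) → pose (-3.7126, -2.0999, 3.3562)
step 3: θ'=1.8562 (R=2.0000) → pose (-1.3676, -3.4909, 1.8562)
step 4: θ'=0.6062 (R=2.0000) → pose (-2.1472, -5.6977, 0.6062)
step 5: θ'=0.6062 (straight) → pose (-1.6336, -5.3416, 0.6062)

(-1.6336, -5.3416, 0.6062)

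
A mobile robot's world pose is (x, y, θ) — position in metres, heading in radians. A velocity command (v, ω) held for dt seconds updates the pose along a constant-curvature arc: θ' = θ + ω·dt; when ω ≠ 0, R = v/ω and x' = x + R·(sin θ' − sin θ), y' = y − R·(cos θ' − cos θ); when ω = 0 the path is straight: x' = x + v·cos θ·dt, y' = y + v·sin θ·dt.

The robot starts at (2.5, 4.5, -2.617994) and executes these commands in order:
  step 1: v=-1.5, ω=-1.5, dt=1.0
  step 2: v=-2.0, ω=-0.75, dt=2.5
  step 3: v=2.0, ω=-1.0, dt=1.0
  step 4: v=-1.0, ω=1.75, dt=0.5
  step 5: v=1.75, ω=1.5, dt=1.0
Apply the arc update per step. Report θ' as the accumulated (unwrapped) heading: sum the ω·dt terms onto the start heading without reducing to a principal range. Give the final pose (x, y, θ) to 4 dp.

(4.7611, 1.1370, -4.6180)

step 1: θ'=-4.1180 (R=1.0000) → pose (3.8285, 4.1940, -4.1180)
step 2: θ'=-5.9930 (R=2.6667) → pose (2.3822, 0.1455, -5.9930)
step 3: θ'=-6.9930 (R=-2.0000) → pose (4.2579, -0.2539, -6.9930)
step 4: θ'=-6.1180 (R=-0.5714) → pose (3.7915, -0.1237, -6.1180)
step 5: θ'=-4.6180 (R=1.1667) → pose (4.7611, 1.1370, -4.6180)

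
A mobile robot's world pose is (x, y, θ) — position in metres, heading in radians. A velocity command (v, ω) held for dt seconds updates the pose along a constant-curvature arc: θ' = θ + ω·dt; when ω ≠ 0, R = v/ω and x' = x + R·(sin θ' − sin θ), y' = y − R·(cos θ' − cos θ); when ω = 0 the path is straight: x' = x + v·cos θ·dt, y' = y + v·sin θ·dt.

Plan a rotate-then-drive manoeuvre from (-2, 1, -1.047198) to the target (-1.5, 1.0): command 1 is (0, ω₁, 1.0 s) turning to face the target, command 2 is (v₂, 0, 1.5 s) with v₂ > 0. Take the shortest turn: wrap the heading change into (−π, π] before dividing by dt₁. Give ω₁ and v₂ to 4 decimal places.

heading to target = atan2(1−1, -1.5−-2) = 0.0000
Δθ = wrap(0.0000 − -1.0472) = 1.0472; ω₁ = Δθ/dt₁ = 1.0472
distance = √((-1.5−-2)² + (1−1)²) = 0.5000; v₂ = distance/dt₂ = 0.3333

ω₁ = 1.0472, v₂ = 0.3333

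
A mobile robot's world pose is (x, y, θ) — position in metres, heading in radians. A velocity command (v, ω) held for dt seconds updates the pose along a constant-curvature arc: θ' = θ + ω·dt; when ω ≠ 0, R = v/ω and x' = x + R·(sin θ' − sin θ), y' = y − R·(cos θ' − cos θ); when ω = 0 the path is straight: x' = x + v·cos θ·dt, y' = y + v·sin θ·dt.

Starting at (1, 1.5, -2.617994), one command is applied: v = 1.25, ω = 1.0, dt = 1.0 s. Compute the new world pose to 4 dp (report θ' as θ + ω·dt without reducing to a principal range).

(0.3764, 0.4764, -1.6180)

θ' = -2.6180 + 1.0·1.0 = -1.6180
R = v/ω = 1.25/1.0 = 1.2500
x' = 1 + 1.2500·(sin -1.6180 − sin -2.6180) = 0.3764
y' = 1.5 − 1.2500·(cos -1.6180 − cos -2.6180) = 0.4764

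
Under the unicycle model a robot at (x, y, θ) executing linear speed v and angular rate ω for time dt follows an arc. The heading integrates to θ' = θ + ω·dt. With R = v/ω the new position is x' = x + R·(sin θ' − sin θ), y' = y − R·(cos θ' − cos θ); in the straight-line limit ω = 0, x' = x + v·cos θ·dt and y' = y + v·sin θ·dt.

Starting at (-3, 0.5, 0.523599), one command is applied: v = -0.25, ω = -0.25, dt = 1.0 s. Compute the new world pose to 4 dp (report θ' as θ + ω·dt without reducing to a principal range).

θ' = 0.5236 + -0.25·1.0 = 0.2736
R = v/ω = -0.25/-0.25 = 1.0000
x' = -3 + 1.0000·(sin 0.2736 − sin 0.5236) = -3.2298
y' = 0.5 − 1.0000·(cos 0.2736 − cos 0.5236) = 0.4032

(-3.2298, 0.4032, 0.2736)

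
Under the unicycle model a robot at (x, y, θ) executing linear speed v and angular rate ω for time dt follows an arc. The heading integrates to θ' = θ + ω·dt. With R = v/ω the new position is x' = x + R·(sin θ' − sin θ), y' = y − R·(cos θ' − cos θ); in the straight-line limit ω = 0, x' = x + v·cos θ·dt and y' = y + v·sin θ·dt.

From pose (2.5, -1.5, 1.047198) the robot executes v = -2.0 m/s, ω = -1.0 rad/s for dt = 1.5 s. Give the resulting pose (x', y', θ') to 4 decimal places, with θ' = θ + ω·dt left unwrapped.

θ' = 1.0472 + -1.0·1.5 = -0.4528
R = v/ω = -2.0/-1.0 = 2.0000
x' = 2.5 + 2.0000·(sin -0.4528 − sin 1.0472) = -0.1070
y' = -1.5 − 2.0000·(cos -0.4528 − cos 1.0472) = -2.2985

(-0.1070, -2.2985, -0.4528)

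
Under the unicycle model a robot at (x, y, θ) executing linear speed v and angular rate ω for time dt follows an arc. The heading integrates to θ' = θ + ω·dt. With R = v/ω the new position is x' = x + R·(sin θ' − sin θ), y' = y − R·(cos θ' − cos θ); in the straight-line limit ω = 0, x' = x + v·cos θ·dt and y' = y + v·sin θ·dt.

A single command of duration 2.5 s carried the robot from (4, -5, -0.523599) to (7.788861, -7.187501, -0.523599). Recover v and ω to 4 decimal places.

v = 1.7500, ω = 0.0000

Δθ = -0.523599 − -0.523599 = 0.000000
ω = Δθ/dt = 0.000000/2.5 = 0.0000
ω = 0 → v = (Δx·cos θ + Δy·sin θ)/dt = 1.7500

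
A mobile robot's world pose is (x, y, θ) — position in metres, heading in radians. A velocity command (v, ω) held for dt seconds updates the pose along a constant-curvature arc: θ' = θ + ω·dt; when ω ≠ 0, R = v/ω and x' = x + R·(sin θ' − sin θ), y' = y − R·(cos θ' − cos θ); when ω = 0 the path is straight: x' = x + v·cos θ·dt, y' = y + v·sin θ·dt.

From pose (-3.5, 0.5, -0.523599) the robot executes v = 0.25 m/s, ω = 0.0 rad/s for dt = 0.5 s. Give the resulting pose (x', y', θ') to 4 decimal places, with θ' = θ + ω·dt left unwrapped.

(-3.3917, 0.4375, -0.5236)

θ' = -0.5236 + 0.0·0.5 = -0.5236
ω = 0 → straight: x' = -3.5 + 0.25·cos(-0.5236)·0.5 = -3.3917
y' = 0.5 + 0.25·sin(-0.5236)·0.5 = 0.4375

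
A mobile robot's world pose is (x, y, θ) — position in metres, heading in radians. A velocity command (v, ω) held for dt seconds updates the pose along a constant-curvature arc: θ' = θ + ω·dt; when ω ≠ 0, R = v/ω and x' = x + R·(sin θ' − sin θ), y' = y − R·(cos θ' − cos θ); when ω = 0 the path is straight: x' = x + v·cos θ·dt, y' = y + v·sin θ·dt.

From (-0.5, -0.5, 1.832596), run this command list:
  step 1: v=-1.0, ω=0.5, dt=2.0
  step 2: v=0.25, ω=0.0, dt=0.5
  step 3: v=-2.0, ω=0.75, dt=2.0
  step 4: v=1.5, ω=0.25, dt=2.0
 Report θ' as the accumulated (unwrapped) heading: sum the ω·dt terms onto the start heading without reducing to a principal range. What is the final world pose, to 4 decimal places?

step 1: θ'=2.8326 (R=-2.0000) → pose (0.8236, -1.8876, 2.8326)
step 2: θ'=2.8326 (straight) → pose (0.7046, -1.8496, 2.8326)
step 3: θ'=4.3326 (R=-2.6667) → pose (3.9922, -0.2979, 4.3326)
step 4: θ'=4.8326 (R=6.0000) → pose (3.6079, -3.2417, 4.8326)

(3.6079, -3.2417, 4.8326)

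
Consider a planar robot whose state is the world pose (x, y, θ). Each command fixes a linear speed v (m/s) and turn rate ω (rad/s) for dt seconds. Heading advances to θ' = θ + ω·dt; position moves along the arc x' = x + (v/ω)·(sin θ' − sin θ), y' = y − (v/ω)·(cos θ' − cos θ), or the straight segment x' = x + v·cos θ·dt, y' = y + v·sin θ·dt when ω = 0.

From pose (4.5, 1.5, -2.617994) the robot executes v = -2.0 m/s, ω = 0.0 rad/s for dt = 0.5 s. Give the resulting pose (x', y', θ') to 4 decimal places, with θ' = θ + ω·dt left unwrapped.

(5.3660, 2.0000, -2.6180)

θ' = -2.6180 + 0.0·0.5 = -2.6180
ω = 0 → straight: x' = 4.5 + -2.0·cos(-2.6180)·0.5 = 5.3660
y' = 1.5 + -2.0·sin(-2.6180)·0.5 = 2.0000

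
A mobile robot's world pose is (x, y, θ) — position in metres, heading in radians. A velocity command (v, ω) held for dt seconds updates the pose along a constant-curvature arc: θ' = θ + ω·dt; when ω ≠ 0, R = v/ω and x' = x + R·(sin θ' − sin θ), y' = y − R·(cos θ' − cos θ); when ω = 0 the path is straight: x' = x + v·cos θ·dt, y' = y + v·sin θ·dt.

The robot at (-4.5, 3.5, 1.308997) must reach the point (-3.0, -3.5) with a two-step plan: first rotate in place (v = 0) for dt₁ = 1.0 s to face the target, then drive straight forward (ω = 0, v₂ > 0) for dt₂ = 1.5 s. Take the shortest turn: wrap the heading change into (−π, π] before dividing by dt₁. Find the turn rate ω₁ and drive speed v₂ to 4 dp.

heading to target = atan2(-3.5−3.5, -3−-4.5) = -1.3597
Δθ = wrap(-1.3597 − 1.3090) = -2.6687; ω₁ = Δθ/dt₁ = -2.6687
distance = √((-3−-4.5)² + (-3.5−3.5)²) = 7.1589; v₂ = distance/dt₂ = 4.7726

ω₁ = -2.6687, v₂ = 4.7726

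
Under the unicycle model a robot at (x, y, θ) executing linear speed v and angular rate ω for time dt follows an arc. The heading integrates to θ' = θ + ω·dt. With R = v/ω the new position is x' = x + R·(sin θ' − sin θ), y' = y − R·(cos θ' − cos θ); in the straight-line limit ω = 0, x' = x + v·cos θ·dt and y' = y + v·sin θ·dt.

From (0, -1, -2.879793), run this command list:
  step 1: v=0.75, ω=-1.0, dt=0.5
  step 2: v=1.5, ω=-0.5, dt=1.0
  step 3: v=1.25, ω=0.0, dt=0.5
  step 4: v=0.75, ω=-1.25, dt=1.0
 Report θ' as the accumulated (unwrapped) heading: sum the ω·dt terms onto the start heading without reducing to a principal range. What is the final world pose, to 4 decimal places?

(-2.2891, 0.7995, -5.1298)

step 1: θ'=-3.3798 (R=-0.7500) → pose (-0.3711, -1.0044, -3.3798)
step 2: θ'=-3.8798 (R=-3.0000) → pose (-1.6821, -0.3081, -3.8798)
step 3: θ'=-3.8798 (straight) → pose (-2.1444, 0.1125, -3.8798)
step 4: θ'=-5.1298 (R=-0.6000) → pose (-2.2891, 0.7995, -5.1298)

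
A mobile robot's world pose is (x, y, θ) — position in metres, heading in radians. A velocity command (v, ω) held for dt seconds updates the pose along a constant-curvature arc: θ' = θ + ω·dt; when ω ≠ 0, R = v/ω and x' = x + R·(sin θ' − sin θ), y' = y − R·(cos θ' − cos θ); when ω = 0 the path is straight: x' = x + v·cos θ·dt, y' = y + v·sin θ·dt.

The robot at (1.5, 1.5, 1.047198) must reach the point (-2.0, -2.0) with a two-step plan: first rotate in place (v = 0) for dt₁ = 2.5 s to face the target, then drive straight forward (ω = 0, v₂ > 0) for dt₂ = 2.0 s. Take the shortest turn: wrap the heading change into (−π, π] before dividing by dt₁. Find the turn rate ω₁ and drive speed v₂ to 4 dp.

ω₁ = 1.1519, v₂ = 2.4749

heading to target = atan2(-2−1.5, -2−1.5) = -2.3562
Δθ = wrap(-2.3562 − 1.0472) = 2.8798; ω₁ = Δθ/dt₁ = 1.1519
distance = √((-2−1.5)² + (-2−1.5)²) = 4.9497; v₂ = distance/dt₂ = 2.4749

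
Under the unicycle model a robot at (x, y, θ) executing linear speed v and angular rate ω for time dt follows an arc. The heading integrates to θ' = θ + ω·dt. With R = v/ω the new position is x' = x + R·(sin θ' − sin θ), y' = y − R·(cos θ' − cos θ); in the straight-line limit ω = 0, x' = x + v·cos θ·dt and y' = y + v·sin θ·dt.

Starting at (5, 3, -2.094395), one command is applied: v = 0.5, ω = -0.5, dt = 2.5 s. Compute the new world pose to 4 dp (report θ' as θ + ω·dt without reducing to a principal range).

(3.9326, 2.5205, -3.3444)

θ' = -2.0944 + -0.5·2.5 = -3.3444
R = v/ω = 0.5/-0.5 = -1.0000
x' = 5 + -1.0000·(sin -3.3444 − sin -2.0944) = 3.9326
y' = 3 − -1.0000·(cos -3.3444 − cos -2.0944) = 2.5205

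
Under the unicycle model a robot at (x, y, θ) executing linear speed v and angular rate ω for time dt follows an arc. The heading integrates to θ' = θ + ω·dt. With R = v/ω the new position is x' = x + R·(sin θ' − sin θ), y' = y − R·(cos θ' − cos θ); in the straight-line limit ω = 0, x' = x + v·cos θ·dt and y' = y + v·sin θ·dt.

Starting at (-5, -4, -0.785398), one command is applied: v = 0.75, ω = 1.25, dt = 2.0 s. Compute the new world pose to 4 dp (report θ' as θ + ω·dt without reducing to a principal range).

(-3.9819, -3.4897, 1.7146)

θ' = -0.7854 + 1.25·2.0 = 1.7146
R = v/ω = 0.75/1.25 = 0.6000
x' = -5 + 0.6000·(sin 1.7146 − sin -0.7854) = -3.9819
y' = -4 − 0.6000·(cos 1.7146 − cos -0.7854) = -3.4897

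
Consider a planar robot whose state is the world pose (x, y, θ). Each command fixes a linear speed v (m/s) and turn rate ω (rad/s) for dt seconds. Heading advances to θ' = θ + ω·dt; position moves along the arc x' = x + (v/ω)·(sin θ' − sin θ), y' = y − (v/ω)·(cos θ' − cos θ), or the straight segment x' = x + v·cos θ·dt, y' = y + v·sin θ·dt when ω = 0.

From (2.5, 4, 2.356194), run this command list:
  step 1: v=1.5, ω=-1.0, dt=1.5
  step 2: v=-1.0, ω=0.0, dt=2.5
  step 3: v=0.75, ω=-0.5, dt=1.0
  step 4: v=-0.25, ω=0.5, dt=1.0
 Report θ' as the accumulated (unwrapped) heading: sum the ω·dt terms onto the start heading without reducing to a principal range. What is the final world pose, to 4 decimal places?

step 1: θ'=0.8562 (R=-1.5000) → pose (2.4276, 6.0436, 0.8562)
step 2: θ'=0.8562 (straight) → pose (0.7893, 4.1553, 0.8562)
step 3: θ'=0.3562 (R=-1.5000) → pose (1.3993, 4.5781, 0.3562)
step 4: θ'=0.8562 (R=-0.5000) → pose (1.1960, 4.4372, 0.8562)

(1.1960, 4.4372, 0.8562)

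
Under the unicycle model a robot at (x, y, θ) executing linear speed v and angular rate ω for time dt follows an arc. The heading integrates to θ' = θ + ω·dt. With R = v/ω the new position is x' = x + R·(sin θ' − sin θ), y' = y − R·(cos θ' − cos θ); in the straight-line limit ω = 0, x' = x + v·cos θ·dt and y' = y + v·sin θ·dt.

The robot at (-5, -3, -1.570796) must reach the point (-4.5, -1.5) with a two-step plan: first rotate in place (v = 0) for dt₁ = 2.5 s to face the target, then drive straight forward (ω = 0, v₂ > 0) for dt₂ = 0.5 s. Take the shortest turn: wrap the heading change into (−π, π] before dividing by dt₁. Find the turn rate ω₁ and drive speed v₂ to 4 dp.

heading to target = atan2(-1.5−-3, -4.5−-5) = 1.2490
Δθ = wrap(1.2490 − -1.5708) = 2.8198; ω₁ = Δθ/dt₁ = 1.1279
distance = √((-4.5−-5)² + (-1.5−-3)²) = 1.5811; v₂ = distance/dt₂ = 3.1623

ω₁ = 1.1279, v₂ = 3.1623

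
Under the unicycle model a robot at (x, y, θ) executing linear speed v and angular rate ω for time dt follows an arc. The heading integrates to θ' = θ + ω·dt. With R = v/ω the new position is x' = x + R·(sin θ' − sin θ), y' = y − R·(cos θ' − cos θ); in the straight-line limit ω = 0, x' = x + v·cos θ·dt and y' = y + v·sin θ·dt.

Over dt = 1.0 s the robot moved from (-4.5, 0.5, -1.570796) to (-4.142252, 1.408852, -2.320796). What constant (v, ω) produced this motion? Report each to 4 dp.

Δθ = -2.320796 − -1.570796 = -0.750000
ω = Δθ/dt = -0.750000/1.0 = -0.7500
R = −Δy/(cos θ' − cos θ) = 1.3333
v = R·ω = 1.3333·-0.7500 = -1.0000

v = -1.0000, ω = -0.7500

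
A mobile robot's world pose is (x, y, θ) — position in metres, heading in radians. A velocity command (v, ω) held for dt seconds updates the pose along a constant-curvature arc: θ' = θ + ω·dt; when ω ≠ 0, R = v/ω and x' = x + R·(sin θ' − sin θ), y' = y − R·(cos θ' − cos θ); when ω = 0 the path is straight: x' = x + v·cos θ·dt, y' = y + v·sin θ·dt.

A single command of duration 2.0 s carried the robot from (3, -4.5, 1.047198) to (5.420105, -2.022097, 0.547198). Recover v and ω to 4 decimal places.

v = 1.7500, ω = -0.2500

Δθ = 0.547198 − 1.047198 = -0.500000
ω = Δθ/dt = -0.500000/2.0 = -0.2500
R = −Δy/(cos θ' − cos θ) = -7.0000
v = R·ω = -7.0000·-0.2500 = 1.7500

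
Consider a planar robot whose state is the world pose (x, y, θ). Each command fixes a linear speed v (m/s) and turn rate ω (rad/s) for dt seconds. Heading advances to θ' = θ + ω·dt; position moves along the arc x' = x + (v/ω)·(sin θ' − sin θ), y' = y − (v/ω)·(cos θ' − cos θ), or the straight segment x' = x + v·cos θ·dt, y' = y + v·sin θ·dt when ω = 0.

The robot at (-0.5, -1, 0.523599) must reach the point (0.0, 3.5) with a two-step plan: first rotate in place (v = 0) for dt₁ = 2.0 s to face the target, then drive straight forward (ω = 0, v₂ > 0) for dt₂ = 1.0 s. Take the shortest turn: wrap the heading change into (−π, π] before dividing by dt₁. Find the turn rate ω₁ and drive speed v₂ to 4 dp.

heading to target = atan2(3.5−-1, 0−-0.5) = 1.4601
Δθ = wrap(1.4601 − 0.5236) = 0.9365; ω₁ = Δθ/dt₁ = 0.4683
distance = √((0−-0.5)² + (3.5−-1)²) = 4.5277; v₂ = distance/dt₂ = 4.5277

ω₁ = 0.4683, v₂ = 4.5277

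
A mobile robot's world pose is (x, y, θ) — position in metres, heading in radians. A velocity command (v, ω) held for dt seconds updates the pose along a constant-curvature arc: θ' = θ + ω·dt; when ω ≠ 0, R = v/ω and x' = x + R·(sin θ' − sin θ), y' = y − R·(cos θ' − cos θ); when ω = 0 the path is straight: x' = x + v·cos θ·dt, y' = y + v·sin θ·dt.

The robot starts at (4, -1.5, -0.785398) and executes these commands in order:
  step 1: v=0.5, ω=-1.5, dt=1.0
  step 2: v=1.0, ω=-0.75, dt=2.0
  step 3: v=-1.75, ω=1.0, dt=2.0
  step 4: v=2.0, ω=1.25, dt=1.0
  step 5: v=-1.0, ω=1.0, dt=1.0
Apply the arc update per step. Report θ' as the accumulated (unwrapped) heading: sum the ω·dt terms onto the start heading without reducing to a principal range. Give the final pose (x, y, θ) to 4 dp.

(4.7577, -2.8027, 0.4646)

step 1: θ'=-2.2854 (R=-0.3333) → pose (4.0161, -1.9541, -2.2854)
step 2: θ'=-3.7854 (R=-1.3333) → pose (2.2086, -2.1468, -3.7854)
step 3: θ'=-1.7854 (R=-1.7500) → pose (4.9689, -1.1198, -1.7854)
step 4: θ'=-0.5354 (R=1.6000) → pose (5.7159, -2.8366, -0.5354)
step 5: θ'=0.4646 (R=-1.0000) → pose (4.7577, -2.8027, 0.4646)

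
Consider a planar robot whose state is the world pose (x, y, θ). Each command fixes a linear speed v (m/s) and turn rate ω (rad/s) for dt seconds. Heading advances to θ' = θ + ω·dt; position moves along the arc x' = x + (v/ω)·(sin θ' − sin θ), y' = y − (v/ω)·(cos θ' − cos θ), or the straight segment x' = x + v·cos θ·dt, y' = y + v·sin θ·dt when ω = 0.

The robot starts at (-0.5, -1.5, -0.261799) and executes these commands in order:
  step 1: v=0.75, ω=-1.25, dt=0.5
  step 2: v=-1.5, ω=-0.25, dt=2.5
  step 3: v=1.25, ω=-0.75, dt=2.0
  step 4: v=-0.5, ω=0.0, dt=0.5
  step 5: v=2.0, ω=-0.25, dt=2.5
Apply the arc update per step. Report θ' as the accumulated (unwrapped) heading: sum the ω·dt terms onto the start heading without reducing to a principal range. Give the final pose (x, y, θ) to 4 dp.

(-7.5668, 0.9124, -3.6368)

step 1: θ'=-0.8868 (R=-0.6000) → pose (-0.1903, -1.7004, -0.8868)
step 2: θ'=-1.5118 (R=6.0000) → pose (-1.5295, 1.7372, -1.5118)
step 3: θ'=-3.0118 (R=-1.6667) → pose (-2.9776, -0.0137, -3.0118)
step 4: θ'=-3.0118 (straight) → pose (-2.7297, 0.0186, -3.0118)
step 5: θ'=-3.6368 (R=-8.0000) → pose (-7.5668, 0.9124, -3.6368)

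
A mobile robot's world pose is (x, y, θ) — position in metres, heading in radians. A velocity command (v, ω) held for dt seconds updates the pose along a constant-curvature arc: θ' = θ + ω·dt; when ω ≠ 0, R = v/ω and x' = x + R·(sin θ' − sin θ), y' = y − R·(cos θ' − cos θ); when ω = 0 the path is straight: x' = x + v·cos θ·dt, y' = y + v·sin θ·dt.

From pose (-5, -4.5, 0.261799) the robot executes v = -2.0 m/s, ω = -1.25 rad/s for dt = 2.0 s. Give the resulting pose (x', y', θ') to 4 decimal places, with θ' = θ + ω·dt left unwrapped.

θ' = 0.2618 + -1.25·2.0 = -2.2382
R = v/ω = -2.0/-1.25 = 1.6000
x' = -5 + 1.6000·(sin -2.2382 − sin 0.2618) = -6.6708
y' = -4.5 − 1.6000·(cos -2.2382 − cos 0.2618) = -1.9642

(-6.6708, -1.9642, -2.2382)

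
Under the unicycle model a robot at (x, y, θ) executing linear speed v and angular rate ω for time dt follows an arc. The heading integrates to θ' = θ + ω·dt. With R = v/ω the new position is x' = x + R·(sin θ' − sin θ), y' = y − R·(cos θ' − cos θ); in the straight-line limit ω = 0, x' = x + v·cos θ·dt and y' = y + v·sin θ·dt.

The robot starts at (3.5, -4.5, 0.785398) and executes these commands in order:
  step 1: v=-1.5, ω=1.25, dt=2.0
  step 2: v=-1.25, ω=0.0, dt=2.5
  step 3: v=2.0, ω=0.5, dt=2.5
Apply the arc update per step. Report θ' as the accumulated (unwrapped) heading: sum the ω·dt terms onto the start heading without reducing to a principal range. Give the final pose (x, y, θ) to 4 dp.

(4.2490, -9.3427, 4.5354)

step 1: θ'=3.2854 (R=-1.2000) → pose (4.5205, -6.5361, 3.2854)
step 2: θ'=3.2854 (straight) → pose (7.6132, -6.0883, 3.2854)
step 3: θ'=4.5354 (R=4.0000) → pose (4.2490, -9.3427, 4.5354)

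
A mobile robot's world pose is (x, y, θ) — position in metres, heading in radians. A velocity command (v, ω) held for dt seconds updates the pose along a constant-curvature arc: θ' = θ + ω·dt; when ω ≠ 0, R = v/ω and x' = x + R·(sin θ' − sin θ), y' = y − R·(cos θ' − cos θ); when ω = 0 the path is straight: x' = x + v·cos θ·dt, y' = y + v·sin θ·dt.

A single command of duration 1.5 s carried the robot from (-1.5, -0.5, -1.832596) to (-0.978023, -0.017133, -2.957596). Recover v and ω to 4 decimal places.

v = -0.5000, ω = -0.7500

Δθ = -2.957596 − -1.832596 = -1.125000
ω = Δθ/dt = -1.125000/1.5 = -0.7500
R = Δx/(sin θ' − sin θ) = 0.6667
v = R·ω = 0.6667·-0.7500 = -0.5000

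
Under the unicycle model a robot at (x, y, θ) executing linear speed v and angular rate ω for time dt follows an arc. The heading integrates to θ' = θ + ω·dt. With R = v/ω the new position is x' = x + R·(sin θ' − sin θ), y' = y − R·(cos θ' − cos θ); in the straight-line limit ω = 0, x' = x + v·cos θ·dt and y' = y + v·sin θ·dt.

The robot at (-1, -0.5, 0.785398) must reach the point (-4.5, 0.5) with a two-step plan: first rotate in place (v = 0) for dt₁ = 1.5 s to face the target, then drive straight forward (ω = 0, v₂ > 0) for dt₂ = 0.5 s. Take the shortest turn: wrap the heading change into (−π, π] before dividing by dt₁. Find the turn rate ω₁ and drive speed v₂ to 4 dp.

heading to target = atan2(0.5−-0.5, -4.5−-1) = 2.8633
Δθ = wrap(2.8633 − 0.7854) = 2.0779; ω₁ = Δθ/dt₁ = 1.3853
distance = √((-4.5−-1)² + (0.5−-0.5)²) = 3.6401; v₂ = distance/dt₂ = 7.2801

ω₁ = 1.3853, v₂ = 7.2801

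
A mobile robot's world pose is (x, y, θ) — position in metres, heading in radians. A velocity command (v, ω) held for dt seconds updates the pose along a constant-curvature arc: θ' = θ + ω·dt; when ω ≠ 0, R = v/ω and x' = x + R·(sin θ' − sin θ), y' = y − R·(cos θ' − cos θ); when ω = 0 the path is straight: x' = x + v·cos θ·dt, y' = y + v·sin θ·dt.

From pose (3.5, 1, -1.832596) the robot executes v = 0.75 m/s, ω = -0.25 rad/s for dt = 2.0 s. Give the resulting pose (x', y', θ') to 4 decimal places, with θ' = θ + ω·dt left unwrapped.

θ' = -1.8326 + -0.25·2.0 = -2.3326
R = v/ω = 0.75/-0.25 = -3.0000
x' = 3.5 + -3.0000·(sin -2.3326 − sin -1.8326) = 2.7730
y' = 1 − -3.0000·(cos -2.3326 − cos -1.8326) = -0.2942

(2.7730, -0.2942, -2.3326)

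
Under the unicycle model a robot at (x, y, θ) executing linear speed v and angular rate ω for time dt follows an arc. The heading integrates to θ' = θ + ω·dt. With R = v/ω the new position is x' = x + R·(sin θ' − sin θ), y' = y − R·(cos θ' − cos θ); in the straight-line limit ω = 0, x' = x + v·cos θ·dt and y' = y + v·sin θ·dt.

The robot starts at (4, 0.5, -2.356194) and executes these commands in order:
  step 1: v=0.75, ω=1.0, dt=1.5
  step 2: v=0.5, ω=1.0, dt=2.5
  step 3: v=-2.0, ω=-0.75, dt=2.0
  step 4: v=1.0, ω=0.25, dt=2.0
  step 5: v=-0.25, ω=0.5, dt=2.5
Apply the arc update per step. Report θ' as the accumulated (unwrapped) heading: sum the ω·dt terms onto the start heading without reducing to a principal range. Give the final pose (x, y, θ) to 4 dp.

(4.2165, -2.7905, 1.8938)

step 1: θ'=-0.8562 (R=0.7500) → pose (3.9638, -0.5218, -0.8562)
step 2: θ'=1.6438 (R=0.5000) → pose (4.8402, -0.1577, 1.6438)
step 3: θ'=0.1438 (R=2.6667) → pose (2.5628, -2.9913, 0.1438)
step 4: θ'=0.6438 (R=4.0000) → pose (4.3905, -2.2319, 0.6438)
step 5: θ'=1.8938 (R=-0.5000) → pose (4.2165, -2.7905, 1.8938)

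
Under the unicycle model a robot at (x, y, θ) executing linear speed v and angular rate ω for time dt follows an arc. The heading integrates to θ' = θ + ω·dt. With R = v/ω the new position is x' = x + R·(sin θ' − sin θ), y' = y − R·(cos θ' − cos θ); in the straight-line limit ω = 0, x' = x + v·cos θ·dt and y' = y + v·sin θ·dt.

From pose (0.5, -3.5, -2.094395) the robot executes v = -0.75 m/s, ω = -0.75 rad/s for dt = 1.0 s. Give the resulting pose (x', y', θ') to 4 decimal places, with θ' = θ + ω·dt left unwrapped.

(1.0732, -3.0438, -2.8444)

θ' = -2.0944 + -0.75·1.0 = -2.8444
R = v/ω = -0.75/-0.75 = 1.0000
x' = 0.5 + 1.0000·(sin -2.8444 − sin -2.0944) = 1.0732
y' = -3.5 − 1.0000·(cos -2.8444 − cos -2.0944) = -3.0438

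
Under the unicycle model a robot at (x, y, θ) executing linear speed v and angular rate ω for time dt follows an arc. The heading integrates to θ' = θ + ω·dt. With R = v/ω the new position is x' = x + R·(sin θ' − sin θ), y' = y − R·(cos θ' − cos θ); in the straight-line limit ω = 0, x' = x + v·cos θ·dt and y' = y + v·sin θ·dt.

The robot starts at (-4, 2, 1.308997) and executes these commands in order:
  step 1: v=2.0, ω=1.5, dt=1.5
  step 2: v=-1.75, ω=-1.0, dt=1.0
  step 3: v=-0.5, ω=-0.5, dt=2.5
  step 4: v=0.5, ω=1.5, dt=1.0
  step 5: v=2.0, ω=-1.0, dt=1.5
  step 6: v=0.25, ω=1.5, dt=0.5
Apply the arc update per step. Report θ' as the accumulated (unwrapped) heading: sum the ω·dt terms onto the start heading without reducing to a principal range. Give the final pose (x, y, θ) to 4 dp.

step 1: θ'=3.5590 (R=1.3333) → pose (-5.8284, 3.5640, 3.5590)
step 2: θ'=2.5590 (R=1.7500) → pose (-4.1562, 3.4255, 2.5590)
step 3: θ'=1.3090 (R=1.0000) → pose (-3.7404, 2.3317, 1.3090)
step 4: θ'=2.8090 (R=0.3333) → pose (-3.9536, 2.7330, 2.8090)
step 5: θ'=1.3090 (R=-2.0000) → pose (-5.2324, 5.1410, 1.3090)
step 6: θ'=2.0590 (R=0.1667) → pose (-5.2462, 5.2623, 2.0590)

(-5.2462, 5.2623, 2.0590)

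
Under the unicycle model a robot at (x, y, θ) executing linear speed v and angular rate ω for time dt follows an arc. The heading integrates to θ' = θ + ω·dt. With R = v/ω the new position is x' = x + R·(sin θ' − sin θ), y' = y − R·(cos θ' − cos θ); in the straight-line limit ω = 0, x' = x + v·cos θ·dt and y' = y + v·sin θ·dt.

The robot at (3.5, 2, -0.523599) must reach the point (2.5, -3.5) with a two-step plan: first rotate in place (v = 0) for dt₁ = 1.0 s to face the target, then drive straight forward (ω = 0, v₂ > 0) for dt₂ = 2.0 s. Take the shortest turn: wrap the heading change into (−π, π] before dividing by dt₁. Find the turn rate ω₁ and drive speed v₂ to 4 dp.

heading to target = atan2(-3.5−2, 2.5−3.5) = -1.7506
Δθ = wrap(-1.7506 − -0.5236) = -1.2271; ω₁ = Δθ/dt₁ = -1.2271
distance = √((2.5−3.5)² + (-3.5−2)²) = 5.5902; v₂ = distance/dt₂ = 2.7951

ω₁ = -1.2271, v₂ = 2.7951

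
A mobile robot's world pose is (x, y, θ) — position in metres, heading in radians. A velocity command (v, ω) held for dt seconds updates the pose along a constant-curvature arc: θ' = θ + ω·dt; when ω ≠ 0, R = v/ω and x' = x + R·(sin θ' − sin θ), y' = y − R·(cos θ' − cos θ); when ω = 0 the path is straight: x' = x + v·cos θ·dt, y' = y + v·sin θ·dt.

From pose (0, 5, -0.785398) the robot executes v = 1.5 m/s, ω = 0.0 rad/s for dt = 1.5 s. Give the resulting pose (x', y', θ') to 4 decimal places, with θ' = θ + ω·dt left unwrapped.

θ' = -0.7854 + 0.0·1.5 = -0.7854
ω = 0 → straight: x' = 0 + 1.5·cos(-0.7854)·1.5 = 1.5910
y' = 5 + 1.5·sin(-0.7854)·1.5 = 3.4090

(1.5910, 3.4090, -0.7854)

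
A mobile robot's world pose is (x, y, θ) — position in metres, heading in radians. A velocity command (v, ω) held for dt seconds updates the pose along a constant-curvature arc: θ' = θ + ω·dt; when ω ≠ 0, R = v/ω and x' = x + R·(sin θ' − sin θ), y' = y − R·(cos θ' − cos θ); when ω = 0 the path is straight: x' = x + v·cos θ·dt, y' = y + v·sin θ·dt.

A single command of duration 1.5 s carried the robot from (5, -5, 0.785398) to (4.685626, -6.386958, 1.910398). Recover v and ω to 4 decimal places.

Δθ = 1.910398 − 0.785398 = 1.125000
ω = Δθ/dt = 1.125000/1.5 = 0.7500
R = −Δy/(cos θ' − cos θ) = -1.3333
v = R·ω = -1.3333·0.7500 = -1.0000

v = -1.0000, ω = 0.7500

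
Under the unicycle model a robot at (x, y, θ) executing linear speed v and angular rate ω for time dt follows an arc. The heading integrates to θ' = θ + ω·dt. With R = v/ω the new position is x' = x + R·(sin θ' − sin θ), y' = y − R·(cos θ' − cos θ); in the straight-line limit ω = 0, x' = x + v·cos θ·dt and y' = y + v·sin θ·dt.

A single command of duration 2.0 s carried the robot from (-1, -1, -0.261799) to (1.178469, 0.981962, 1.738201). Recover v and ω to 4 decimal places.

v = 1.7500, ω = 1.0000

Δθ = 1.738201 − -0.261799 = 2.000000
ω = Δθ/dt = 2.000000/2.0 = 1.0000
R = Δx/(sin θ' − sin θ) = 1.7500
v = R·ω = 1.7500·1.0000 = 1.7500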